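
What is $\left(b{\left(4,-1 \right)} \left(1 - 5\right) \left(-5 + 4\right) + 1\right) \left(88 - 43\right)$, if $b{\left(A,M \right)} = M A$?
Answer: $-675$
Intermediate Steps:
$b{\left(A,M \right)} = A M$
$\left(b{\left(4,-1 \right)} \left(1 - 5\right) \left(-5 + 4\right) + 1\right) \left(88 - 43\right) = \left(4 \left(-1\right) \left(1 - 5\right) \left(-5 + 4\right) + 1\right) \left(88 - 43\right) = \left(- 4 \left(\left(-4\right) \left(-1\right)\right) + 1\right) 45 = \left(\left(-4\right) 4 + 1\right) 45 = \left(-16 + 1\right) 45 = \left(-15\right) 45 = -675$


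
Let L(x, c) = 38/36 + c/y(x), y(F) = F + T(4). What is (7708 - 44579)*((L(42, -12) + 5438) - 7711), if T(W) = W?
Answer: 34684291603/414 ≈ 8.3778e+7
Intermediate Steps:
y(F) = 4 + F (y(F) = F + 4 = 4 + F)
L(x, c) = 19/18 + c/(4 + x) (L(x, c) = 38/36 + c/(4 + x) = 38*(1/36) + c/(4 + x) = 19/18 + c/(4 + x))
(7708 - 44579)*((L(42, -12) + 5438) - 7711) = (7708 - 44579)*(((19/18 - 12/(4 + 42)) + 5438) - 7711) = -36871*(((19/18 - 12/46) + 5438) - 7711) = -36871*(((19/18 - 12*1/46) + 5438) - 7711) = -36871*(((19/18 - 6/23) + 5438) - 7711) = -36871*((329/414 + 5438) - 7711) = -36871*(2251661/414 - 7711) = -36871*(-940693/414) = 34684291603/414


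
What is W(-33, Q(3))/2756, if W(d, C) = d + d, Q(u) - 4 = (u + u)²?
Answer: -33/1378 ≈ -0.023948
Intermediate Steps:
Q(u) = 4 + 4*u² (Q(u) = 4 + (u + u)² = 4 + (2*u)² = 4 + 4*u²)
W(d, C) = 2*d
W(-33, Q(3))/2756 = (2*(-33))/2756 = -66*1/2756 = -33/1378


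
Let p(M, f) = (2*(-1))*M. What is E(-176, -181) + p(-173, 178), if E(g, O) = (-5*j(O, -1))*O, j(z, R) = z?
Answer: -163459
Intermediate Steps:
p(M, f) = -2*M
E(g, O) = -5*O**2 (E(g, O) = (-5*O)*O = -5*O**2)
E(-176, -181) + p(-173, 178) = -5*(-181)**2 - 2*(-173) = -5*32761 + 346 = -163805 + 346 = -163459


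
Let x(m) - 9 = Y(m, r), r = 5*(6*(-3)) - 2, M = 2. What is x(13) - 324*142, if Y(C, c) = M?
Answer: -45997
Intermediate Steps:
r = -92 (r = 5*(-18) - 2 = -90 - 2 = -92)
Y(C, c) = 2
x(m) = 11 (x(m) = 9 + 2 = 11)
x(13) - 324*142 = 11 - 324*142 = 11 - 46008 = -45997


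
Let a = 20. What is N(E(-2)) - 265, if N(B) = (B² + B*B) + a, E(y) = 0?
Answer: -245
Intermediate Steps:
N(B) = 20 + 2*B² (N(B) = (B² + B*B) + 20 = (B² + B²) + 20 = 2*B² + 20 = 20 + 2*B²)
N(E(-2)) - 265 = (20 + 2*0²) - 265 = (20 + 2*0) - 265 = (20 + 0) - 265 = 20 - 265 = -245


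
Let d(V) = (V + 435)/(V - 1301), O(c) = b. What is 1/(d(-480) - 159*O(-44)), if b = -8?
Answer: 1781/2265477 ≈ 0.00078615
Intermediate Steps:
O(c) = -8
d(V) = (435 + V)/(-1301 + V)
1/(d(-480) - 159*O(-44)) = 1/((435 - 480)/(-1301 - 480) - 159*(-8)) = 1/(-45/(-1781) + 1272) = 1/(-1/1781*(-45) + 1272) = 1/(45/1781 + 1272) = 1/(2265477/1781) = 1781/2265477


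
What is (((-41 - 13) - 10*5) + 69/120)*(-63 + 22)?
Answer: 169617/40 ≈ 4240.4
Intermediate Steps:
(((-41 - 13) - 10*5) + 69/120)*(-63 + 22) = ((-54 - 50) + 69*(1/120))*(-41) = (-104 + 23/40)*(-41) = -4137/40*(-41) = 169617/40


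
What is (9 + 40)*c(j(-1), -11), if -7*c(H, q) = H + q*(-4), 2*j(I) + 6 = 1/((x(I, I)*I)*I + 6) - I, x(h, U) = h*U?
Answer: -291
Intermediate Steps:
x(h, U) = U*h
j(I) = -3 + 1/(2*(6 + I⁴)) - I/2 (j(I) = -3 + (1/(((I*I)*I)*I + 6) - I)/2 = -3 + (1/((I²*I)*I + 6) - I)/2 = -3 + (1/(I³*I + 6) - I)/2 = -3 + (1/(I⁴ + 6) - I)/2 = -3 + (1/(6 + I⁴) - I)/2 = -3 + (1/(2*(6 + I⁴)) - I/2) = -3 + 1/(2*(6 + I⁴)) - I/2)
c(H, q) = -H/7 + 4*q/7 (c(H, q) = -(H + q*(-4))/7 = -(H - 4*q)/7 = -H/7 + 4*q/7)
(9 + 40)*c(j(-1), -11) = (9 + 40)*(-(-35 - 1*(-1)⁵ - 6*(-1) - 6*(-1)⁴)/(14*(6 + (-1)⁴)) + (4/7)*(-11)) = 49*(-(-35 - 1*(-1) + 6 - 6*1)/(14*(6 + 1)) - 44/7) = 49*(-(-35 + 1 + 6 - 6)/(14*7) - 44/7) = 49*(-(-34)/(14*7) - 44/7) = 49*(-⅐*(-17/7) - 44/7) = 49*(17/49 - 44/7) = 49*(-291/49) = -291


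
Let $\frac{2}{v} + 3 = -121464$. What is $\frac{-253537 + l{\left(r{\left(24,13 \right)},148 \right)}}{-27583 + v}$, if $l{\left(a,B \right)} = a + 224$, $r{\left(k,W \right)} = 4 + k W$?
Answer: $\frac{30730786599}{3350424263} \approx 9.1722$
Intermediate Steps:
$v = - \frac{2}{121467}$ ($v = \frac{2}{-3 - 121464} = \frac{2}{-121467} = 2 \left(- \frac{1}{121467}\right) = - \frac{2}{121467} \approx -1.6465 \cdot 10^{-5}$)
$r{\left(k,W \right)} = 4 + W k$
$l{\left(a,B \right)} = 224 + a$
$\frac{-253537 + l{\left(r{\left(24,13 \right)},148 \right)}}{-27583 + v} = \frac{-253537 + \left(224 + \left(4 + 13 \cdot 24\right)\right)}{-27583 - \frac{2}{121467}} = \frac{-253537 + \left(224 + \left(4 + 312\right)\right)}{- \frac{3350424263}{121467}} = \left(-253537 + \left(224 + 316\right)\right) \left(- \frac{121467}{3350424263}\right) = \left(-253537 + 540\right) \left(- \frac{121467}{3350424263}\right) = \left(-252997\right) \left(- \frac{121467}{3350424263}\right) = \frac{30730786599}{3350424263}$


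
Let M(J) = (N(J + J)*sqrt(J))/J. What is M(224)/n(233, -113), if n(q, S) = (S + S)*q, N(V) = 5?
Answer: -5*sqrt(14)/2948848 ≈ -6.3443e-6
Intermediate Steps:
n(q, S) = 2*S*q (n(q, S) = (2*S)*q = 2*S*q)
M(J) = 5/sqrt(J) (M(J) = (5*sqrt(J))/J = 5/sqrt(J))
M(224)/n(233, -113) = (5/sqrt(224))/((2*(-113)*233)) = (5*(sqrt(14)/56))/(-52658) = (5*sqrt(14)/56)*(-1/52658) = -5*sqrt(14)/2948848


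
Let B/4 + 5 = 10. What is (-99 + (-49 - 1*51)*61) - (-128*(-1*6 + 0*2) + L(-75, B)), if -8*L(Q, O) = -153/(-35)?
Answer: -1950607/280 ≈ -6966.5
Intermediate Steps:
B = 20 (B = -20 + 4*10 = -20 + 40 = 20)
L(Q, O) = -153/280 (L(Q, O) = -(-153)/(8*(-35)) = -(-153)*(-1)/(8*35) = -1/8*153/35 = -153/280)
(-99 + (-49 - 1*51)*61) - (-128*(-1*6 + 0*2) + L(-75, B)) = (-99 + (-49 - 1*51)*61) - (-128*(-1*6 + 0*2) - 153/280) = (-99 + (-49 - 51)*61) - (-128*(-6 + 0) - 153/280) = (-99 - 100*61) - (-128*(-6) - 153/280) = (-99 - 6100) - (768 - 153/280) = -6199 - 1*214887/280 = -6199 - 214887/280 = -1950607/280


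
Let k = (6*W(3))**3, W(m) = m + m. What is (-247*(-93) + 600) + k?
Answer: 70227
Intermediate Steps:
W(m) = 2*m
k = 46656 (k = (6*(2*3))**3 = (6*6)**3 = 36**3 = 46656)
(-247*(-93) + 600) + k = (-247*(-93) + 600) + 46656 = (22971 + 600) + 46656 = 23571 + 46656 = 70227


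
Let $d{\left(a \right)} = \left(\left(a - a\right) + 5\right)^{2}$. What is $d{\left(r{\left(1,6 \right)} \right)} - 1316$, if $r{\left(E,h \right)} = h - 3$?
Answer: $-1291$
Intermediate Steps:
$r{\left(E,h \right)} = -3 + h$
$d{\left(a \right)} = 25$ ($d{\left(a \right)} = \left(0 + 5\right)^{2} = 5^{2} = 25$)
$d{\left(r{\left(1,6 \right)} \right)} - 1316 = 25 - 1316 = -1291$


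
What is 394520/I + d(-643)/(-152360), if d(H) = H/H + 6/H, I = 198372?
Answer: 743269304743/373730864280 ≈ 1.9888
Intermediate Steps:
d(H) = 1 + 6/H
394520/I + d(-643)/(-152360) = 394520/198372 + ((6 - 643)/(-643))/(-152360) = 394520*(1/198372) - 1/643*(-637)*(-1/152360) = 98630/49593 + (637/643)*(-1/152360) = 98630/49593 - 49/7535960 = 743269304743/373730864280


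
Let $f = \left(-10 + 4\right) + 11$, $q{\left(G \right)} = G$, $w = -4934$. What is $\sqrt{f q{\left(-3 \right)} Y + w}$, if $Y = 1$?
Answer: $7 i \sqrt{101} \approx 70.349 i$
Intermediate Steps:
$f = 5$ ($f = -6 + 11 = 5$)
$\sqrt{f q{\left(-3 \right)} Y + w} = \sqrt{5 \left(-3\right) 1 - 4934} = \sqrt{\left(-15\right) 1 - 4934} = \sqrt{-15 - 4934} = \sqrt{-4949} = 7 i \sqrt{101}$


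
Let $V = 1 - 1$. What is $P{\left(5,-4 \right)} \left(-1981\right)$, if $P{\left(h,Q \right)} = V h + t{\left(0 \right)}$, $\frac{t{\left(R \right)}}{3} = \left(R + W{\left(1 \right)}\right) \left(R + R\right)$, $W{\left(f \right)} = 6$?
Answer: $0$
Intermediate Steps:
$V = 0$
$t{\left(R \right)} = 6 R \left(6 + R\right)$ ($t{\left(R \right)} = 3 \left(R + 6\right) \left(R + R\right) = 3 \left(6 + R\right) 2 R = 3 \cdot 2 R \left(6 + R\right) = 6 R \left(6 + R\right)$)
$P{\left(h,Q \right)} = 0$ ($P{\left(h,Q \right)} = 0 h + 6 \cdot 0 \left(6 + 0\right) = 0 + 6 \cdot 0 \cdot 6 = 0 + 0 = 0$)
$P{\left(5,-4 \right)} \left(-1981\right) = 0 \left(-1981\right) = 0$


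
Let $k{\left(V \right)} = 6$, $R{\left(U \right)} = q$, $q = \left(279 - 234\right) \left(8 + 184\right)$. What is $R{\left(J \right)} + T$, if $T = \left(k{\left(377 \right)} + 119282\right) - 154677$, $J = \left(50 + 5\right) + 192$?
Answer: $-26749$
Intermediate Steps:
$q = 8640$ ($q = 45 \cdot 192 = 8640$)
$J = 247$ ($J = 55 + 192 = 247$)
$R{\left(U \right)} = 8640$
$T = -35389$ ($T = \left(6 + 119282\right) - 154677 = 119288 - 154677 = -35389$)
$R{\left(J \right)} + T = 8640 - 35389 = -26749$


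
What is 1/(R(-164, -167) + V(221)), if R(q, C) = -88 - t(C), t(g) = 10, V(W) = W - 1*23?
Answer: 1/100 ≈ 0.010000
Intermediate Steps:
V(W) = -23 + W (V(W) = W - 23 = -23 + W)
R(q, C) = -98 (R(q, C) = -88 - 1*10 = -88 - 10 = -98)
1/(R(-164, -167) + V(221)) = 1/(-98 + (-23 + 221)) = 1/(-98 + 198) = 1/100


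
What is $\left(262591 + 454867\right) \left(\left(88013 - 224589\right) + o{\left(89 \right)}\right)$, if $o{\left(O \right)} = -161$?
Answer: $-98103054546$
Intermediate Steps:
$\left(262591 + 454867\right) \left(\left(88013 - 224589\right) + o{\left(89 \right)}\right) = \left(262591 + 454867\right) \left(\left(88013 - 224589\right) - 161\right) = 717458 \left(\left(88013 - 224589\right) - 161\right) = 717458 \left(-136576 - 161\right) = 717458 \left(-136737\right) = -98103054546$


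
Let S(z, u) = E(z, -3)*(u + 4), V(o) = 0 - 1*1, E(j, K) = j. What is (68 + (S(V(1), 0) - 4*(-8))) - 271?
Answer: -175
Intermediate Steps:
V(o) = -1 (V(o) = 0 - 1 = -1)
S(z, u) = z*(4 + u) (S(z, u) = z*(u + 4) = z*(4 + u))
(68 + (S(V(1), 0) - 4*(-8))) - 271 = (68 + (-(4 + 0) - 4*(-8))) - 271 = (68 + (-1*4 + 32)) - 271 = (68 + (-4 + 32)) - 271 = (68 + 28) - 271 = 96 - 271 = -175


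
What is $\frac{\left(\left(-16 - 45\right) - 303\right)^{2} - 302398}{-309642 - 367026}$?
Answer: $\frac{28317}{112778} \approx 0.25109$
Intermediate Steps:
$\frac{\left(\left(-16 - 45\right) - 303\right)^{2} - 302398}{-309642 - 367026} = \frac{\left(-61 - 303\right)^{2} - 302398}{-676668} = \left(\left(-364\right)^{2} - 302398\right) \left(- \frac{1}{676668}\right) = \left(132496 - 302398\right) \left(- \frac{1}{676668}\right) = \left(-169902\right) \left(- \frac{1}{676668}\right) = \frac{28317}{112778}$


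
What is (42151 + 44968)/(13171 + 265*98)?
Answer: 87119/39141 ≈ 2.2258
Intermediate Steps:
(42151 + 44968)/(13171 + 265*98) = 87119/(13171 + 25970) = 87119/39141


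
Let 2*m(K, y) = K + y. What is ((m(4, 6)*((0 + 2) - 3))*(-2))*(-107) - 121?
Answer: -1191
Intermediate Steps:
m(K, y) = K/2 + y/2 (m(K, y) = (K + y)/2 = K/2 + y/2)
((m(4, 6)*((0 + 2) - 3))*(-2))*(-107) - 121 = ((((1/2)*4 + (1/2)*6)*((0 + 2) - 3))*(-2))*(-107) - 121 = (((2 + 3)*(2 - 3))*(-2))*(-107) - 121 = ((5*(-1))*(-2))*(-107) - 121 = -5*(-2)*(-107) - 121 = 10*(-107) - 121 = -1070 - 121 = -1191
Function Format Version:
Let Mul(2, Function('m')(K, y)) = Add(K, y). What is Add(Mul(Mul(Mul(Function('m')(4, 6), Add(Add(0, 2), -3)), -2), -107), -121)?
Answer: -1191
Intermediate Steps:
Function('m')(K, y) = Add(Mul(Rational(1, 2), K), Mul(Rational(1, 2), y)) (Function('m')(K, y) = Mul(Rational(1, 2), Add(K, y)) = Add(Mul(Rational(1, 2), K), Mul(Rational(1, 2), y)))
Add(Mul(Mul(Mul(Function('m')(4, 6), Add(Add(0, 2), -3)), -2), -107), -121) = Add(Mul(Mul(Mul(Add(Mul(Rational(1, 2), 4), Mul(Rational(1, 2), 6)), Add(Add(0, 2), -3)), -2), -107), -121) = Add(Mul(Mul(Mul(Add(2, 3), Add(2, -3)), -2), -107), -121) = Add(Mul(Mul(Mul(5, -1), -2), -107), -121) = Add(Mul(Mul(-5, -2), -107), -121) = Add(Mul(10, -107), -121) = Add(-1070, -121) = -1191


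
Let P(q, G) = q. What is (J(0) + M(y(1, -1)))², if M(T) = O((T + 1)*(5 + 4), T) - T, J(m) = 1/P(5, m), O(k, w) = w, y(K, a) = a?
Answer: 1/25 ≈ 0.040000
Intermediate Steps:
J(m) = ⅕ (J(m) = 1/5 = ⅕)
M(T) = 0 (M(T) = T - T = 0)
(J(0) + M(y(1, -1)))² = (⅕ + 0)² = (⅕)² = 1/25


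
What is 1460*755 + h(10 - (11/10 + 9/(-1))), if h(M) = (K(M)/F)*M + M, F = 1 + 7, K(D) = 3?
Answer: 88185969/80 ≈ 1.1023e+6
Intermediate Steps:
F = 8
h(M) = 11*M/8 (h(M) = (3/8)*M + M = (3*(⅛))*M + M = 3*M/8 + M = 11*M/8)
1460*755 + h(10 - (11/10 + 9/(-1))) = 1460*755 + 11*(10 - (11/10 + 9/(-1)))/8 = 1102300 + 11*(10 - (11*(⅒) + 9*(-1)))/8 = 1102300 + 11*(10 - (11/10 - 9))/8 = 1102300 + 11*(10 - 1*(-79/10))/8 = 1102300 + 11*(10 + 79/10)/8 = 1102300 + (11/8)*(179/10) = 1102300 + 1969/80 = 88185969/80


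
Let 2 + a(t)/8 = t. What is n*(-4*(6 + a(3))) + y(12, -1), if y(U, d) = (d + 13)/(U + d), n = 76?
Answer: -46804/11 ≈ -4254.9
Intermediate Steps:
y(U, d) = (13 + d)/(U + d)
a(t) = -16 + 8*t
n*(-4*(6 + a(3))) + y(12, -1) = 76*(-4*(6 + (-16 + 8*3))) + (13 - 1)/(12 - 1) = 76*(-4*(6 + (-16 + 24))) + 12/11 = 76*(-4*(6 + 8)) + (1/11)*12 = 76*(-4*14) + 12/11 = 76*(-56) + 12/11 = -4256 + 12/11 = -46804/11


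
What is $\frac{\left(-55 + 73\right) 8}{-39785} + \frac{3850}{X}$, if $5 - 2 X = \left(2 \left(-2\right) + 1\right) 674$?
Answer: $\frac{306052612}{80644195} \approx 3.7951$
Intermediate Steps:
$X = \frac{2027}{2}$ ($X = \frac{5}{2} - \frac{\left(2 \left(-2\right) + 1\right) 674}{2} = \frac{5}{2} - \frac{\left(-4 + 1\right) 674}{2} = \frac{5}{2} - \frac{\left(-3\right) 674}{2} = \frac{5}{2} - -1011 = \frac{5}{2} + 1011 = \frac{2027}{2} \approx 1013.5$)
$\frac{\left(-55 + 73\right) 8}{-39785} + \frac{3850}{X} = \frac{\left(-55 + 73\right) 8}{-39785} + \frac{3850}{\frac{2027}{2}} = 18 \cdot 8 \left(- \frac{1}{39785}\right) + 3850 \cdot \frac{2}{2027} = 144 \left(- \frac{1}{39785}\right) + \frac{7700}{2027} = - \frac{144}{39785} + \frac{7700}{2027} = \frac{306052612}{80644195}$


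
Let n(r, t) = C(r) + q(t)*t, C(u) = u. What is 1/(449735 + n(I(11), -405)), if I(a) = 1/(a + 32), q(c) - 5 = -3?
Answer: 43/19303776 ≈ 2.2275e-6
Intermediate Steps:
q(c) = 2 (q(c) = 5 - 3 = 2)
I(a) = 1/(32 + a)
n(r, t) = r + 2*t
1/(449735 + n(I(11), -405)) = 1/(449735 + (1/(32 + 11) + 2*(-405))) = 1/(449735 + (1/43 - 810)) = 1/(449735 - 34829/43) = 1/(19303776/43) = 43/19303776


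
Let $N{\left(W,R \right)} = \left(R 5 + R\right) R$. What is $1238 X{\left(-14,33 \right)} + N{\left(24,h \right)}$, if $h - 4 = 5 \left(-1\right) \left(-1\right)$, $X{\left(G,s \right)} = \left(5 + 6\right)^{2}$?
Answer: $150284$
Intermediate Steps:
$X{\left(G,s \right)} = 121$ ($X{\left(G,s \right)} = 11^{2} = 121$)
$h = 9$ ($h = 4 + 5 \left(-1\right) \left(-1\right) = 4 - -5 = 4 + 5 = 9$)
$N{\left(W,R \right)} = 6 R^{2}$ ($N{\left(W,R \right)} = \left(5 R + R\right) R = 6 R R = 6 R^{2}$)
$1238 X{\left(-14,33 \right)} + N{\left(24,h \right)} = 1238 \cdot 121 + 6 \cdot 9^{2} = 149798 + 6 \cdot 81 = 149798 + 486 = 150284$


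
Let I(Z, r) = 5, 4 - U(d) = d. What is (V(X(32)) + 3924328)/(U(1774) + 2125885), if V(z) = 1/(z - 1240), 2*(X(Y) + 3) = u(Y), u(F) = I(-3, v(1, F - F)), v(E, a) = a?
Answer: 9736257766/5269929315 ≈ 1.8475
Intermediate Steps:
U(d) = 4 - d
u(F) = 5
X(Y) = -½ (X(Y) = -3 + (½)*5 = -3 + 5/2 = -½)
V(z) = 1/(-1240 + z)
(V(X(32)) + 3924328)/(U(1774) + 2125885) = (1/(-1240 - ½) + 3924328)/((4 - 1*1774) + 2125885) = (1/(-2481/2) + 3924328)/((4 - 1774) + 2125885) = (-2/2481 + 3924328)/(-1770 + 2125885) = (9736257766/2481)/2124115 = (9736257766/2481)*(1/2124115) = 9736257766/5269929315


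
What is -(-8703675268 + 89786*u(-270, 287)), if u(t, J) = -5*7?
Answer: 8706817778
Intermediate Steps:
u(t, J) = -35
-(-8703675268 + 89786*u(-270, 287)) = -89786/(1/(-96938 - 35)) = -89786/(1/(-96973)) = -89786/(-1/96973) = -89786*(-96973) = 8706817778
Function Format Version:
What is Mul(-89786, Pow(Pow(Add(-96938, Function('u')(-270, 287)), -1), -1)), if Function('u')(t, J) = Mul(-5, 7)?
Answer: 8706817778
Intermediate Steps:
Function('u')(t, J) = -35
Mul(-89786, Pow(Pow(Add(-96938, Function('u')(-270, 287)), -1), -1)) = Mul(-89786, Pow(Pow(Add(-96938, -35), -1), -1)) = Mul(-89786, Pow(Pow(-96973, -1), -1)) = Mul(-89786, Pow(Rational(-1, 96973), -1)) = Mul(-89786, -96973) = 8706817778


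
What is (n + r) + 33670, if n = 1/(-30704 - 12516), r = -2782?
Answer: 1334979359/43220 ≈ 30888.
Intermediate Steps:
n = -1/43220 (n = 1/(-43220) = -1/43220 ≈ -2.3137e-5)
(n + r) + 33670 = (-1/43220 - 2782) + 33670 = -120238041/43220 + 33670 = 1334979359/43220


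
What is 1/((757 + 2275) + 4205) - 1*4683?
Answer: -33890870/7237 ≈ -4683.0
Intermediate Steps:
1/((757 + 2275) + 4205) - 1*4683 = 1/(3032 + 4205) - 4683 = 1/7237 - 4683 = -33890870/7237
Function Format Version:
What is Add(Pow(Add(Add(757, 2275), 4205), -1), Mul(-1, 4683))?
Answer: Rational(-33890870, 7237) ≈ -4683.0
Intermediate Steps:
Add(Pow(Add(Add(757, 2275), 4205), -1), Mul(-1, 4683)) = Add(Pow(Add(3032, 4205), -1), -4683) = Add(Pow(7237, -1), -4683) = Add(Rational(1, 7237), -4683) = Rational(-33890870, 7237)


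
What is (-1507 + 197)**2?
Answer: 1716100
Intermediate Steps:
(-1507 + 197)**2 = (-1310)**2 = 1716100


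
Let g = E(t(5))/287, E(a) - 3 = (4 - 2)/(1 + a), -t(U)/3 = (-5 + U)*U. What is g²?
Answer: 25/82369 ≈ 0.00030351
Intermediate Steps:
t(U) = -3*U*(-5 + U) (t(U) = -3*(-5 + U)*U = -3*U*(-5 + U))
E(a) = 3 + 2/(1 + a) (E(a) = 3 + (4 - 2)/(1 + a) = 3 + 2/(1 + a))
g = 5/287 (g = ((5 + 3*(3*5*(5 - 1*5)))/(1 + 3*5*(5 - 1*5)))/287 = ((5 + 3*(3*5*(5 - 5)))/(1 + 3*5*(5 - 5)))*(1/287) = ((5 + 3*(3*5*0))/(1 + 3*5*0))*(1/287) = ((5 + 3*0)/(1 + 0))*(1/287) = ((5 + 0)/1)*(1/287) = (1*5)*(1/287) = 5*(1/287) = 5/287 ≈ 0.017422)
g² = (5/287)² = 25/82369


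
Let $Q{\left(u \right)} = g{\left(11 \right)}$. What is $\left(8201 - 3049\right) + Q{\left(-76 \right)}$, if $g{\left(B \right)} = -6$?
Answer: $5146$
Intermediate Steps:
$Q{\left(u \right)} = -6$
$\left(8201 - 3049\right) + Q{\left(-76 \right)} = \left(8201 - 3049\right) - 6 = 5152 - 6 = 5146$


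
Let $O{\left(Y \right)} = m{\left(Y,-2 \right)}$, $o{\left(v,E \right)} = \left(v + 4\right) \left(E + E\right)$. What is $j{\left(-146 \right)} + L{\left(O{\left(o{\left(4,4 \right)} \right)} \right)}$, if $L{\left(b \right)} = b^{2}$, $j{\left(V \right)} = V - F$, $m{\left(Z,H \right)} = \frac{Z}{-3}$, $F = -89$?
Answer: $\frac{3583}{9} \approx 398.11$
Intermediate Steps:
$o{\left(v,E \right)} = 2 E \left(4 + v\right)$ ($o{\left(v,E \right)} = \left(4 + v\right) 2 E = 2 E \left(4 + v\right)$)
$m{\left(Z,H \right)} = - \frac{Z}{3}$ ($m{\left(Z,H \right)} = Z \left(- \frac{1}{3}\right) = - \frac{Z}{3}$)
$j{\left(V \right)} = 89 + V$ ($j{\left(V \right)} = V - -89 = V + 89 = 89 + V$)
$O{\left(Y \right)} = - \frac{Y}{3}$
$j{\left(-146 \right)} + L{\left(O{\left(o{\left(4,4 \right)} \right)} \right)} = \left(89 - 146\right) + \left(- \frac{2 \cdot 4 \left(4 + 4\right)}{3}\right)^{2} = -57 + \left(- \frac{2 \cdot 4 \cdot 8}{3}\right)^{2} = -57 + \left(\left(- \frac{1}{3}\right) 64\right)^{2} = -57 + \left(- \frac{64}{3}\right)^{2} = -57 + \frac{4096}{9} = \frac{3583}{9}$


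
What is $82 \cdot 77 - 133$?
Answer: $6181$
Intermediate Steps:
$82 \cdot 77 - 133 = 6314 - 133 = 6181$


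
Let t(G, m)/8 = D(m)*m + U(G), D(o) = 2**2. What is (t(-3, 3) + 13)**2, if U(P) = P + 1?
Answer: 8649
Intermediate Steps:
D(o) = 4
U(P) = 1 + P
t(G, m) = 8 + 8*G + 32*m (t(G, m) = 8*(4*m + (1 + G)) = 8*(1 + G + 4*m) = 8 + 8*G + 32*m)
(t(-3, 3) + 13)**2 = ((8 + 8*(-3) + 32*3) + 13)**2 = ((8 - 24 + 96) + 13)**2 = (80 + 13)**2 = 93**2 = 8649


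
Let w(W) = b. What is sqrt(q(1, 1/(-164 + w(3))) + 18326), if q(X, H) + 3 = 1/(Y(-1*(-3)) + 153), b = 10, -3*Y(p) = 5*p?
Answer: sqrt(100336785)/74 ≈ 135.36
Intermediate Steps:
Y(p) = -5*p/3
w(W) = 10
q(X, H) = -443/148 (q(X, H) = -3 + 1/(-(-5)*(-3)/3 + 153) = -3 + 1/(-5/3*3 + 153) = -3 + 1/(-5 + 153) = -3 + 1/148 = -443/148)
sqrt(q(1, 1/(-164 + w(3))) + 18326) = sqrt(-443/148 + 18326) = sqrt(2711805/148) = sqrt(100336785)/74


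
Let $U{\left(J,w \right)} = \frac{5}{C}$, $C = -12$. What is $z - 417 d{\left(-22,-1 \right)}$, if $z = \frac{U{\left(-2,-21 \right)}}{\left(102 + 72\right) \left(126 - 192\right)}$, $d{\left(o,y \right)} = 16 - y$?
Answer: $- \frac{976920907}{137808} \approx -7089.0$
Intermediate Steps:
$U{\left(J,w \right)} = - \frac{5}{12}$ ($U{\left(J,w \right)} = \frac{5}{-12} = 5 \left(- \frac{1}{12}\right) = - \frac{5}{12}$)
$z = \frac{5}{137808}$ ($z = - \frac{5}{12 \left(102 + 72\right) \left(126 - 192\right)} = - \frac{5}{12 \cdot 174 \left(-66\right)} = - \frac{5}{12 \left(-11484\right)} = \left(- \frac{5}{12}\right) \left(- \frac{1}{11484}\right) = \frac{5}{137808} \approx 3.6282 \cdot 10^{-5}$)
$z - 417 d{\left(-22,-1 \right)} = \frac{5}{137808} - 417 \left(16 - -1\right) = \frac{5}{137808} - 417 \left(16 + 1\right) = \frac{5}{137808} - 7089 = - \frac{976920907}{137808}$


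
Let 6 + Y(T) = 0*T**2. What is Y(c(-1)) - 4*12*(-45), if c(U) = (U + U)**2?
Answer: 2154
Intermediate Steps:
c(U) = 4*U**2 (c(U) = (2*U)**2 = 4*U**2)
Y(T) = -6 (Y(T) = -6 + 0*T**2 = -6 + 0 = -6)
Y(c(-1)) - 4*12*(-45) = -6 - 4*12*(-45) = -6 - 48*(-45) = -6 + 2160 = 2154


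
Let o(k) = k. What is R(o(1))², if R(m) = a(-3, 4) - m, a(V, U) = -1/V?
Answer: 4/9 ≈ 0.44444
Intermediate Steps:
R(m) = ⅓ - m (R(m) = -1/(-3) - m = -1*(-⅓) - m = ⅓ - m)
R(o(1))² = (⅓ - 1*1)² = (⅓ - 1)² = (-⅔)² = 4/9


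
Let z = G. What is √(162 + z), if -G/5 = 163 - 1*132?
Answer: √7 ≈ 2.6458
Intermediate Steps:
G = -155 (G = -5*(163 - 1*132) = -5*(163 - 132) = -5*31 = -155)
z = -155
√(162 + z) = √(162 - 155) = √7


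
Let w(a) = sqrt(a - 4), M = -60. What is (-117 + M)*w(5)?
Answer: -177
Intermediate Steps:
w(a) = sqrt(-4 + a)
(-117 + M)*w(5) = (-117 - 60)*sqrt(-4 + 5) = -177*sqrt(1) = -177*1 = -177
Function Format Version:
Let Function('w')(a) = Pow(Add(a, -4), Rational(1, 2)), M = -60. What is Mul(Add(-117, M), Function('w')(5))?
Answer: -177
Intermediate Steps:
Function('w')(a) = Pow(Add(-4, a), Rational(1, 2))
Mul(Add(-117, M), Function('w')(5)) = Mul(Add(-117, -60), Pow(Add(-4, 5), Rational(1, 2))) = Mul(-177, Pow(1, Rational(1, 2))) = Mul(-177, 1) = -177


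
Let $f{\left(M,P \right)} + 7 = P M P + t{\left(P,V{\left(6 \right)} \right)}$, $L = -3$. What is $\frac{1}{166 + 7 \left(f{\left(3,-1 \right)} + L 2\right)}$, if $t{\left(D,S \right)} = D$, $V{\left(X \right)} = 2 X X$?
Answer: $\frac{1}{89} \approx 0.011236$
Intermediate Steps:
$V{\left(X \right)} = 2 X^{2}$
$f{\left(M,P \right)} = -7 + P + M P^{2}$ ($f{\left(M,P \right)} = -7 + \left(P M P + P\right) = -7 + \left(M P P + P\right) = -7 + \left(M P^{2} + P\right) = -7 + \left(P + M P^{2}\right) = -7 + P + M P^{2}$)
$\frac{1}{166 + 7 \left(f{\left(3,-1 \right)} + L 2\right)} = \frac{1}{166 + 7 \left(\left(-7 - 1 + 3 \left(-1\right)^{2}\right) - 6\right)} = \frac{1}{166 + 7 \left(\left(-7 - 1 + 3 \cdot 1\right) - 6\right)} = \frac{1}{166 + 7 \left(\left(-7 - 1 + 3\right) - 6\right)} = \frac{1}{166 + 7 \left(-5 - 6\right)} = \frac{1}{166 + 7 \left(-11\right)} = \frac{1}{166 - 77} = \frac{1}{89}$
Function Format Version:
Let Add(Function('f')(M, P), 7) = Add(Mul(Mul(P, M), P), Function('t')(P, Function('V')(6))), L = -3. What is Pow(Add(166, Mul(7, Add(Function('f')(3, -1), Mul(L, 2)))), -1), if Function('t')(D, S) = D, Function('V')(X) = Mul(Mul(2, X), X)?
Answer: Rational(1, 89) ≈ 0.011236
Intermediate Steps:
Function('V')(X) = Mul(2, Pow(X, 2))
Function('f')(M, P) = Add(-7, P, Mul(M, Pow(P, 2))) (Function('f')(M, P) = Add(-7, Add(Mul(Mul(P, M), P), P)) = Add(-7, Add(Mul(Mul(M, P), P), P)) = Add(-7, Add(Mul(M, Pow(P, 2)), P)) = Add(-7, Add(P, Mul(M, Pow(P, 2)))) = Add(-7, P, Mul(M, Pow(P, 2))))
Pow(Add(166, Mul(7, Add(Function('f')(3, -1), Mul(L, 2)))), -1) = Pow(Add(166, Mul(7, Add(Add(-7, -1, Mul(3, Pow(-1, 2))), Mul(-3, 2)))), -1) = Pow(Add(166, Mul(7, Add(Add(-7, -1, Mul(3, 1)), -6))), -1) = Pow(Add(166, Mul(7, Add(Add(-7, -1, 3), -6))), -1) = Pow(Add(166, Mul(7, Add(-5, -6))), -1) = Pow(Add(166, Mul(7, -11)), -1) = Pow(Add(166, -77), -1) = Pow(89, -1) = Rational(1, 89)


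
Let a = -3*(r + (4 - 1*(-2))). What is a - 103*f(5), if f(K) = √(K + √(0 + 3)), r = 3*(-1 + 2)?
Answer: -27 - 103*√(5 + √3) ≈ -294.25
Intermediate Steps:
r = 3 (r = 3*1 = 3)
a = -27 (a = -3*(3 + (4 - 1*(-2))) = -3*(3 + (4 + 2)) = -3*(3 + 6) = -3*9 = -27)
f(K) = √(K + √3)
a - 103*f(5) = -27 - 103*√(5 + √3)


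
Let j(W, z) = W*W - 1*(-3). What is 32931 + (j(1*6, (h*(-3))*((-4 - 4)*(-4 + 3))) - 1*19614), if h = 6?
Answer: 13356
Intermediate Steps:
j(W, z) = 3 + W**2 (j(W, z) = W**2 + 3 = 3 + W**2)
32931 + (j(1*6, (h*(-3))*((-4 - 4)*(-4 + 3))) - 1*19614) = 32931 + ((3 + (1*6)**2) - 1*19614) = 32931 + ((3 + 6**2) - 19614) = 32931 + ((3 + 36) - 19614) = 32931 + (39 - 19614) = 32931 - 19575 = 13356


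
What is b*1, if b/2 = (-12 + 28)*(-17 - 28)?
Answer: -1440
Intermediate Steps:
b = -1440 (b = 2*((-12 + 28)*(-17 - 28)) = 2*(16*(-45)) = 2*(-720) = -1440)
b*1 = -1440*1 = -1440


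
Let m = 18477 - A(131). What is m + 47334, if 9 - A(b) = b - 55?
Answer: 65878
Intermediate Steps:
A(b) = 64 - b (A(b) = 9 - (b - 55) = 9 - (-55 + b) = 9 + (55 - b) = 64 - b)
m = 18544 (m = 18477 - (64 - 1*131) = 18477 - (64 - 131) = 18477 - 1*(-67) = 18477 + 67 = 18544)
m + 47334 = 18544 + 47334 = 65878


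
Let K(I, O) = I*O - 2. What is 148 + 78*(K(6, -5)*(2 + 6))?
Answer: -19820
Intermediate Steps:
K(I, O) = -2 + I*O
148 + 78*(K(6, -5)*(2 + 6)) = 148 + 78*((-2 + 6*(-5))*(2 + 6)) = 148 + 78*((-2 - 30)*8) = 148 + 78*(-32*8) = 148 + 78*(-256) = 148 - 19968 = -19820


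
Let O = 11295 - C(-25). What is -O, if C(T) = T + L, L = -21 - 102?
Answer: -11443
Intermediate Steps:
L = -123
C(T) = -123 + T (C(T) = T - 123 = -123 + T)
O = 11443 (O = 11295 - (-123 - 25) = 11295 - 1*(-148) = 11295 + 148 = 11443)
-O = -1*11443 = -11443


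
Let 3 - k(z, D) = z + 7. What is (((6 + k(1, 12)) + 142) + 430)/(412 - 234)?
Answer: 573/178 ≈ 3.2191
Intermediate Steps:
k(z, D) = -4 - z (k(z, D) = 3 - (z + 7) = 3 - (7 + z) = 3 + (-7 - z) = -4 - z)
(((6 + k(1, 12)) + 142) + 430)/(412 - 234) = (((6 + (-4 - 1*1)) + 142) + 430)/(412 - 234) = (((6 + (-4 - 1)) + 142) + 430)/178 = (((6 - 5) + 142) + 430)*(1/178) = ((1 + 142) + 430)*(1/178) = (143 + 430)*(1/178) = 573*(1/178) = 573/178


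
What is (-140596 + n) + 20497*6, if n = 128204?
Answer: 110590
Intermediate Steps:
(-140596 + n) + 20497*6 = (-140596 + 128204) + 20497*6 = -12392 + 122982 = 110590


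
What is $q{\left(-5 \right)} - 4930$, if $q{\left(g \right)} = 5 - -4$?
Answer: $-4921$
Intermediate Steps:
$q{\left(g \right)} = 9$ ($q{\left(g \right)} = 5 + 4 = 9$)
$q{\left(-5 \right)} - 4930 = 9 - 4930 = -4921$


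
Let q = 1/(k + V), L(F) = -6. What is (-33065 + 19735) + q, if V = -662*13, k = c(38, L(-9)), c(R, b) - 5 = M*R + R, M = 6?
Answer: -111105551/8335 ≈ -13330.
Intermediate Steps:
c(R, b) = 5 + 7*R (c(R, b) = 5 + (6*R + R) = 5 + 7*R)
k = 271 (k = 5 + 7*38 = 5 + 266 = 271)
V = -8606
q = -1/8335 (q = 1/(271 - 8606) = 1/(-8335) = -1/8335 ≈ -0.00011998)
(-33065 + 19735) + q = (-33065 + 19735) - 1/8335 = -13330 - 1/8335 = -111105551/8335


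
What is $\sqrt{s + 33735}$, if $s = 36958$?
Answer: $\sqrt{70693} \approx 265.88$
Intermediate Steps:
$\sqrt{s + 33735} = \sqrt{36958 + 33735} = \sqrt{70693}$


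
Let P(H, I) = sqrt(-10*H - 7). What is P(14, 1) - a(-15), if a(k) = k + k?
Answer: 30 + 7*I*sqrt(3) ≈ 30.0 + 12.124*I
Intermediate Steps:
P(H, I) = sqrt(-7 - 10*H)
a(k) = 2*k
P(14, 1) - a(-15) = sqrt(-7 - 10*14) - 2*(-15) = sqrt(-7 - 140) - 1*(-30) = sqrt(-147) + 30 = 7*I*sqrt(3) + 30 = 30 + 7*I*sqrt(3)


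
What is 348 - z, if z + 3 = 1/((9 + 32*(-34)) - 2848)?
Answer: 1378378/3927 ≈ 351.00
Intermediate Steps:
z = -11782/3927 (z = -3 + 1/((9 + 32*(-34)) - 2848) = -3 + 1/((9 - 1088) - 2848) = -3 + 1/(-1079 - 2848) = -3 + 1/(-3927) = -3 - 1/3927 = -11782/3927 ≈ -3.0003)
348 - z = 348 - 1*(-11782/3927) = 348 + 11782/3927 = 1378378/3927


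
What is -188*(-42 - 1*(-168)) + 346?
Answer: -23342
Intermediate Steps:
-188*(-42 - 1*(-168)) + 346 = -188*(-42 + 168) + 346 = -188*126 + 346 = -23688 + 346 = -23342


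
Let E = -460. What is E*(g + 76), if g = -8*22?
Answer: 46000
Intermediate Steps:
g = -176
E*(g + 76) = -460*(-176 + 76) = -460*(-100) = 46000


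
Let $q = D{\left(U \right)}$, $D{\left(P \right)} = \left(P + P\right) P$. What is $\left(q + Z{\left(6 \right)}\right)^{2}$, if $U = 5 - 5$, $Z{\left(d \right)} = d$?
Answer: $36$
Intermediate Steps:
$U = 0$ ($U = 5 - 5 = 0$)
$D{\left(P \right)} = 2 P^{2}$ ($D{\left(P \right)} = 2 P P = 2 P^{2}$)
$q = 0$ ($q = 2 \cdot 0^{2} = 2 \cdot 0 = 0$)
$\left(q + Z{\left(6 \right)}\right)^{2} = \left(0 + 6\right)^{2} = 6^{2} = 36$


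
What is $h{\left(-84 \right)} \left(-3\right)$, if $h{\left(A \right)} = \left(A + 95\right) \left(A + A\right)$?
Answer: $5544$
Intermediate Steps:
$h{\left(A \right)} = 2 A \left(95 + A\right)$ ($h{\left(A \right)} = \left(95 + A\right) 2 A = 2 A \left(95 + A\right)$)
$h{\left(-84 \right)} \left(-3\right) = 2 \left(-84\right) \left(95 - 84\right) \left(-3\right) = 2 \left(-84\right) 11 \left(-3\right) = \left(-1848\right) \left(-3\right) = 5544$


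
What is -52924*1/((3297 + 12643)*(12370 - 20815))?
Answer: 13231/33653325 ≈ 0.00039316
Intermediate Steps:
-52924*1/((3297 + 12643)*(12370 - 20815)) = -52924/((-8445*15940)) = -52924/(-134613300) = -52924*(-1/134613300) = 13231/33653325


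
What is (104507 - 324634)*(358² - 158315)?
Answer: 6637049177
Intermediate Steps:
(104507 - 324634)*(358² - 158315) = -220127*(128164 - 158315) = -220127*(-30151) = 6637049177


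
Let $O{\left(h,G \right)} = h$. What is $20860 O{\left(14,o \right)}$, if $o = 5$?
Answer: $292040$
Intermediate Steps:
$20860 O{\left(14,o \right)} = 20860 \cdot 14 = 292040$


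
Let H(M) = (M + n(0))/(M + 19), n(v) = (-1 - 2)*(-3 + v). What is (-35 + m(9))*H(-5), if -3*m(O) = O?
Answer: -76/7 ≈ -10.857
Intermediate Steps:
n(v) = 9 - 3*v (n(v) = -3*(-3 + v) = 9 - 3*v)
m(O) = -O/3
H(M) = (9 + M)/(19 + M) (H(M) = (M + (9 - 3*0))/(M + 19) = (M + (9 + 0))/(19 + M) = (M + 9)/(19 + M) = (9 + M)/(19 + M))
(-35 + m(9))*H(-5) = (-35 - 1/3*9)*((9 - 5)/(19 - 5)) = (-35 - 3)*(4/14) = -19*4/7 = -38*2/7 = -76/7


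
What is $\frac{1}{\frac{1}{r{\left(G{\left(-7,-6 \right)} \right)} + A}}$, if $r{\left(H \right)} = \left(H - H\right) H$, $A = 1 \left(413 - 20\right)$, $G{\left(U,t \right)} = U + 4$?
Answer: $393$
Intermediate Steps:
$G{\left(U,t \right)} = 4 + U$
$A = 393$ ($A = 1 \left(413 - 20\right) = 1 \cdot 393 = 393$)
$r{\left(H \right)} = 0$ ($r{\left(H \right)} = 0 H = 0$)
$\frac{1}{\frac{1}{r{\left(G{\left(-7,-6 \right)} \right)} + A}} = \frac{1}{\frac{1}{0 + 393}} = \frac{1}{\frac{1}{393}} = 393$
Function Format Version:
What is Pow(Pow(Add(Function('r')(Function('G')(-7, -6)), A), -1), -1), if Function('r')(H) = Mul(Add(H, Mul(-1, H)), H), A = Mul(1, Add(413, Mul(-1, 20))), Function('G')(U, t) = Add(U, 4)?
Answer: 393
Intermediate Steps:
Function('G')(U, t) = Add(4, U)
A = 393 (A = Mul(1, Add(413, -20)) = Mul(1, 393) = 393)
Function('r')(H) = 0 (Function('r')(H) = Mul(0, H) = 0)
Pow(Pow(Add(Function('r')(Function('G')(-7, -6)), A), -1), -1) = Pow(Pow(Add(0, 393), -1), -1) = Pow(Pow(393, -1), -1) = Pow(Rational(1, 393), -1) = 393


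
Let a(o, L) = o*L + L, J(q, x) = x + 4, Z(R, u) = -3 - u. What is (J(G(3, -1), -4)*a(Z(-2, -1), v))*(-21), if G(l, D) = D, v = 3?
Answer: 0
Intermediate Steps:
J(q, x) = 4 + x
a(o, L) = L + L*o (a(o, L) = L*o + L = L + L*o)
(J(G(3, -1), -4)*a(Z(-2, -1), v))*(-21) = ((4 - 4)*(3*(1 + (-3 - 1*(-1)))))*(-21) = (0*(3*(1 + (-3 + 1))))*(-21) = (0*(3*(1 - 2)))*(-21) = (0*(3*(-1)))*(-21) = (0*(-3))*(-21) = 0*(-21) = 0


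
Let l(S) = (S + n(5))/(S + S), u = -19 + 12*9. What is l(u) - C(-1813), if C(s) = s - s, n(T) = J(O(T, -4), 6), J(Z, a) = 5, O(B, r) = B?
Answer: 47/89 ≈ 0.52809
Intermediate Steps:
u = 89 (u = -19 + 108 = 89)
n(T) = 5
C(s) = 0
l(S) = (5 + S)/(2*S) (l(S) = (S + 5)/(S + S) = (5 + S)/((2*S)) = (5 + S)*(1/(2*S)) = (5 + S)/(2*S))
l(u) - C(-1813) = (1/2)*(5 + 89)/89 - 1*0 = (1/2)*(1/89)*94 + 0 = 47/89 + 0 = 47/89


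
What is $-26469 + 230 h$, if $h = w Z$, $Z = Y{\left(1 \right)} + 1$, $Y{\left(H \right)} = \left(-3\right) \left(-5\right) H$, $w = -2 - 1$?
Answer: $-37509$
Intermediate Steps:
$w = -3$ ($w = -2 - 1 = -3$)
$Y{\left(H \right)} = 15 H$
$Z = 16$ ($Z = 15 \cdot 1 + 1 = 15 + 1 = 16$)
$h = -48$ ($h = \left(-3\right) 16 = -48$)
$-26469 + 230 h = -26469 + 230 \left(-48\right) = -26469 - 11040 = -37509$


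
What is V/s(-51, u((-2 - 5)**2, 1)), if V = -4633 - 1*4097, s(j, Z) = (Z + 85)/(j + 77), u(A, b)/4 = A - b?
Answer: -226980/277 ≈ -819.42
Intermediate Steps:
u(A, b) = -4*b + 4*A (u(A, b) = 4*(A - b) = -4*b + 4*A)
s(j, Z) = (85 + Z)/(77 + j)
V = -8730 (V = -4633 - 4097 = -8730)
V/s(-51, u((-2 - 5)**2, 1)) = -8730*(77 - 51)/(85 + (-4*1 + 4*(-2 - 5)**2)) = -8730*26/(85 + (-4 + 4*(-7)**2)) = -8730*26/(85 + (-4 + 4*49)) = -8730*26/(85 + (-4 + 196)) = -8730*26/(85 + 192) = -8730/((1/26)*277) = -8730/277/26 = -8730*26/277 = -226980/277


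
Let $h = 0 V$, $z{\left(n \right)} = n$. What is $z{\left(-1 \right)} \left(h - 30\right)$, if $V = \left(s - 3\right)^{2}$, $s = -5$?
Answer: $30$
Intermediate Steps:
$V = 64$ ($V = \left(-5 - 3\right)^{2} = \left(-8\right)^{2} = 64$)
$h = 0$ ($h = 0 \cdot 64 = 0$)
$z{\left(-1 \right)} \left(h - 30\right) = - (0 - 30) = \left(-1\right) \left(-30\right) = 30$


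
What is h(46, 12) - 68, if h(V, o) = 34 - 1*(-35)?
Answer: 1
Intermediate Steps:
h(V, o) = 69 (h(V, o) = 34 + 35 = 69)
h(46, 12) - 68 = 69 - 68 = 1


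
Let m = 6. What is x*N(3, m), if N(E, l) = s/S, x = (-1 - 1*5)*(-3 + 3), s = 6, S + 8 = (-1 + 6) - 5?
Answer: 0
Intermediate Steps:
S = -8 (S = -8 + ((-1 + 6) - 5) = -8 + (5 - 5) = -8 + 0 = -8)
x = 0 (x = (-1 - 5)*0 = -6*0 = 0)
N(E, l) = -¾ (N(E, l) = 6/(-8) = 6*(-⅛) = -¾)
x*N(3, m) = 0*(-¾) = 0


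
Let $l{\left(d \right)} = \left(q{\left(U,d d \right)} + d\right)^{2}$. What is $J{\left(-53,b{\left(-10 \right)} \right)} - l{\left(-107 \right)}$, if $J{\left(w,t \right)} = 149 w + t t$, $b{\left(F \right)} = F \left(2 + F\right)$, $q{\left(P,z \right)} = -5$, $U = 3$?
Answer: $-14041$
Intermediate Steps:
$J{\left(w,t \right)} = t^{2} + 149 w$ ($J{\left(w,t \right)} = 149 w + t^{2} = t^{2} + 149 w$)
$l{\left(d \right)} = \left(-5 + d\right)^{2}$
$J{\left(-53,b{\left(-10 \right)} \right)} - l{\left(-107 \right)} = \left(\left(- 10 \left(2 - 10\right)\right)^{2} + 149 \left(-53\right)\right) - \left(-5 - 107\right)^{2} = \left(\left(\left(-10\right) \left(-8\right)\right)^{2} - 7897\right) - \left(-112\right)^{2} = \left(80^{2} - 7897\right) - 12544 = \left(6400 - 7897\right) - 12544 = -1497 - 12544 = -14041$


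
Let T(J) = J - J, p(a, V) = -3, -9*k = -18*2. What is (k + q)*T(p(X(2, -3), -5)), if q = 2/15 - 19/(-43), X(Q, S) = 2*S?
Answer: 0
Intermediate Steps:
k = 4 (k = -(-2)*2 = -1/9*(-36) = 4)
T(J) = 0
q = 371/645 (q = 2*(1/15) - 19*(-1/43) = 2/15 + 19/43 = 371/645 ≈ 0.57519)
(k + q)*T(p(X(2, -3), -5)) = (4 + 371/645)*0 = (2951/645)*0 = 0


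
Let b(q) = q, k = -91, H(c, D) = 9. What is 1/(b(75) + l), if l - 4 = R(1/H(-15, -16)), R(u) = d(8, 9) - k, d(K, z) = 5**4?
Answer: 1/795 ≈ 0.0012579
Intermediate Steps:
d(K, z) = 625
R(u) = 716 (R(u) = 625 - 1*(-91) = 625 + 91 = 716)
l = 720 (l = 4 + 716 = 720)
1/(b(75) + l) = 1/(75 + 720) = 1/795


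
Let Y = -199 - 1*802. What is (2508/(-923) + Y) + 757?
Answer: -227720/923 ≈ -246.72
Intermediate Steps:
Y = -1001 (Y = -199 - 802 = -1001)
(2508/(-923) + Y) + 757 = (2508/(-923) - 1001) + 757 = (2508*(-1/923) - 1001) + 757 = (-2508/923 - 1001) + 757 = -926431/923 + 757 = -227720/923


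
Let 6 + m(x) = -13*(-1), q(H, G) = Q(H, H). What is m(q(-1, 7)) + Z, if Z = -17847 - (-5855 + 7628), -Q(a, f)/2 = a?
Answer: -19613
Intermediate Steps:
Q(a, f) = -2*a
q(H, G) = -2*H
m(x) = 7 (m(x) = -6 - 13*(-1) = -6 + 13 = 7)
Z = -19620 (Z = -17847 - 1*1773 = -17847 - 1773 = -19620)
m(q(-1, 7)) + Z = 7 - 19620 = -19613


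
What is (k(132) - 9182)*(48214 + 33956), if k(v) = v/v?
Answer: -754402770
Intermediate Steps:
k(v) = 1
(k(132) - 9182)*(48214 + 33956) = (1 - 9182)*(48214 + 33956) = -9181*82170 = -754402770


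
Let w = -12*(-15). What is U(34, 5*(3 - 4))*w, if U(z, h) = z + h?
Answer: 5220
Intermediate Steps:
U(z, h) = h + z
w = 180
U(34, 5*(3 - 4))*w = (5*(3 - 4) + 34)*180 = (5*(-1) + 34)*180 = (-5 + 34)*180 = 29*180 = 5220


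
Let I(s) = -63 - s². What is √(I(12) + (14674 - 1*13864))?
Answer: 3*√67 ≈ 24.556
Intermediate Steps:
√(I(12) + (14674 - 1*13864)) = √((-63 - 1*12²) + (14674 - 1*13864)) = √((-63 - 1*144) + (14674 - 13864)) = √((-63 - 144) + 810) = √(-207 + 810) = √603 = 3*√67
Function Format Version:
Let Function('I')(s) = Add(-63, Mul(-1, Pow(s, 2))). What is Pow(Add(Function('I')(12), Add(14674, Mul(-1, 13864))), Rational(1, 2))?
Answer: Mul(3, Pow(67, Rational(1, 2))) ≈ 24.556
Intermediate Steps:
Pow(Add(Function('I')(12), Add(14674, Mul(-1, 13864))), Rational(1, 2)) = Pow(Add(Add(-63, Mul(-1, Pow(12, 2))), Add(14674, Mul(-1, 13864))), Rational(1, 2)) = Pow(Add(Add(-63, Mul(-1, 144)), Add(14674, -13864)), Rational(1, 2)) = Pow(Add(Add(-63, -144), 810), Rational(1, 2)) = Pow(Add(-207, 810), Rational(1, 2)) = Pow(603, Rational(1, 2)) = Mul(3, Pow(67, Rational(1, 2)))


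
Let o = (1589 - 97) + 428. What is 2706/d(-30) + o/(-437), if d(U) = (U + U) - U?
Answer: -206687/2185 ≈ -94.594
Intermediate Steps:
o = 1920 (o = 1492 + 428 = 1920)
d(U) = U (d(U) = 2*U - U = U)
2706/d(-30) + o/(-437) = 2706/(-30) + 1920/(-437) = 2706*(-1/30) + 1920*(-1/437) = -451/5 - 1920/437 = -206687/2185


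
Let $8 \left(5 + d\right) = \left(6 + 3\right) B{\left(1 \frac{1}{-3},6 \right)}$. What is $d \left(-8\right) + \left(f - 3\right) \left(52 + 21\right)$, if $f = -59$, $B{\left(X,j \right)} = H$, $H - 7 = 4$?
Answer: $-4585$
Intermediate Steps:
$H = 11$ ($H = 7 + 4 = 11$)
$B{\left(X,j \right)} = 11$
$d = \frac{59}{8}$ ($d = -5 + \frac{\left(6 + 3\right) 11}{8} = -5 + \frac{9 \cdot 11}{8} = -5 + \frac{1}{8} \cdot 99 = -5 + \frac{99}{8} = \frac{59}{8} \approx 7.375$)
$d \left(-8\right) + \left(f - 3\right) \left(52 + 21\right) = \frac{59}{8} \left(-8\right) + \left(-59 - 3\right) \left(52 + 21\right) = -59 - 4526 = -4585$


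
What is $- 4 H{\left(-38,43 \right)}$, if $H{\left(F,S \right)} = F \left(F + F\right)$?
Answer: $-11552$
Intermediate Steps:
$H{\left(F,S \right)} = 2 F^{2}$ ($H{\left(F,S \right)} = F 2 F = 2 F^{2}$)
$- 4 H{\left(-38,43 \right)} = - 4 \cdot 2 \left(-38\right)^{2} = - 4 \cdot 2 \cdot 1444 = \left(-4\right) 2888 = -11552$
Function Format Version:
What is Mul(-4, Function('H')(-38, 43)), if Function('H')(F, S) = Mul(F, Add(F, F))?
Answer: -11552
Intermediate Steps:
Function('H')(F, S) = Mul(2, Pow(F, 2)) (Function('H')(F, S) = Mul(F, Mul(2, F)) = Mul(2, Pow(F, 2)))
Mul(-4, Function('H')(-38, 43)) = Mul(-4, Mul(2, Pow(-38, 2))) = Mul(-4, Mul(2, 1444)) = Mul(-4, 2888) = -11552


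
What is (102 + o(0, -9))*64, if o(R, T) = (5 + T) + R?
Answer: 6272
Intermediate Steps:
o(R, T) = 5 + R + T
(102 + o(0, -9))*64 = (102 + (5 + 0 - 9))*64 = (102 - 4)*64 = 98*64 = 6272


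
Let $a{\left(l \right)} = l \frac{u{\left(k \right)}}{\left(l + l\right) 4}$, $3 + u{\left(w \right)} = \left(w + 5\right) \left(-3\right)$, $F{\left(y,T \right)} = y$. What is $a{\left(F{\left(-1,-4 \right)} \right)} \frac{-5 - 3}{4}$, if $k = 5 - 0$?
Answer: $\frac{33}{4} \approx 8.25$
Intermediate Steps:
$k = 5$ ($k = 5 + 0 = 5$)
$u{\left(w \right)} = -18 - 3 w$ ($u{\left(w \right)} = -3 + \left(w + 5\right) \left(-3\right) = -3 + \left(5 + w\right) \left(-3\right) = -3 - \left(15 + 3 w\right) = -18 - 3 w$)
$a{\left(l \right)} = - \frac{33}{8}$ ($a{\left(l \right)} = l \frac{-18 - 15}{\left(l + l\right) 4} = l \frac{-18 - 15}{2 l 4} = l \left(- \frac{33}{8 l}\right) = - \frac{33}{8}$)
$a{\left(F{\left(-1,-4 \right)} \right)} \frac{-5 - 3}{4} = - \frac{33 \frac{-5 - 3}{4}}{8} = - \frac{33 \left(\left(-8\right) \frac{1}{4}\right)}{8} = \left(- \frac{33}{8}\right) \left(-2\right) = \frac{33}{4}$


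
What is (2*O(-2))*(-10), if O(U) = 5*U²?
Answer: -400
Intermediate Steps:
(2*O(-2))*(-10) = (2*(5*(-2)²))*(-10) = (2*(5*4))*(-10) = (2*20)*(-10) = 40*(-10) = -400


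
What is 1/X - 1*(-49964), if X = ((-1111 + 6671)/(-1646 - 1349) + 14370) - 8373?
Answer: 179425271323/3591091 ≈ 49964.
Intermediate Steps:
X = 3591091/599 (X = (5560/(-2995) + 14370) - 8373 = (5560*(-1/2995) + 14370) - 8373 = (-1112/599 + 14370) - 8373 = 8606518/599 - 8373 = 3591091/599 ≈ 5995.1)
1/X - 1*(-49964) = 1/(3591091/599) - 1*(-49964) = 599/3591091 + 49964 = 179425271323/3591091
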